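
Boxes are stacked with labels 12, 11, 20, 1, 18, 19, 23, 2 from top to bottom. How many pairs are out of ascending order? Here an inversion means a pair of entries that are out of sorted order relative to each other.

12

Count, for each position, how many later elements it exceeds:
12 → 11, 1, 2 → 3
11 → 1, 2 → 2
20 → 1, 18, 19, 2 → 4
1 → none → 0
18 → 2 → 1
19 → 2 → 1
23 → 2 → 1
2 → none → 0
Sum: 3 + 2 + 4 + 0 + 1 + 1 + 1 + 0 = 12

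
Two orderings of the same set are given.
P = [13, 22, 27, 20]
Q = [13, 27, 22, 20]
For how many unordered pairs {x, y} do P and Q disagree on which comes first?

Disagreeing pairs: 1

Assign each item its position (1..4) in the first ordering, then rewrite the second ordering as that position sequence:
positions: 13→1, 22→2, 27→3, 20→4
second ordering as positions: [1, 3, 2, 4]
Discordant pairs = inversions in this position sequence.
1: 0
3: 2 → 1
2: 0
4: 0
Total: 0 + 1 + 0 + 0 = 1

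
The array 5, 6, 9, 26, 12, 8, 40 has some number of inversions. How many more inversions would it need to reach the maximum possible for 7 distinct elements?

Maximum inversions for 7 distinct elements is C(7, 2) = 7·6/2 = 21.
Current inversions — for each element, count later smaller elements:
5: 0
6: 0
9: 1
26: 2
12: 1
8: 0
40: 0
Current total: 0 + 0 + 1 + 2 + 1 + 0 + 0 = 4
Shortfall: 21 − 4 = 17

17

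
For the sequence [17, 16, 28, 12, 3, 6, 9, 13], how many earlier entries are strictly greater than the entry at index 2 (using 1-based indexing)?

1 such element

The element at index 2 is 16.
Elements before it: 17
Those larger than 16: 17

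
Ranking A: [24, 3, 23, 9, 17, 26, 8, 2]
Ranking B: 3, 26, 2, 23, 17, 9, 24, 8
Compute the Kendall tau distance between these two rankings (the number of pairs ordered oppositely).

Assign each item its position (1..8) in the first ordering, then rewrite the second ordering as that position sequence:
positions: 24→1, 3→2, 23→3, 9→4, 17→5, 26→6, 8→7, 2→8
second ordering as positions: [2, 6, 8, 3, 5, 4, 1, 7]
Discordant pairs = inversions in this position sequence.
2: 1 → 1
6: 3, 5, 4, 1 → 4
8: 3, 5, 4, 1, 7 → 5
3: 1 → 1
5: 4, 1 → 2
4: 1 → 1
1: 0
7: 0
Total: 1 + 4 + 5 + 1 + 2 + 1 + 0 + 0 = 14

14 discordant pairs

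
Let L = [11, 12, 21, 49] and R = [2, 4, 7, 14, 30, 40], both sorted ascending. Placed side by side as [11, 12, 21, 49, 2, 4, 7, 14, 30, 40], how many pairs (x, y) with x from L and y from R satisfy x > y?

Count, for every r in R, how many entries of L exceed r:
r = 2: 11, 12, 21, 49 → 4
r = 4: 11, 12, 21, 49 → 4
r = 7: 11, 12, 21, 49 → 4
r = 14: 21, 49 → 2
r = 30: 49 → 1
r = 40: 49 → 1
Cross-inversions: 4 + 4 + 4 + 2 + 1 + 1 = 16

16 split inversions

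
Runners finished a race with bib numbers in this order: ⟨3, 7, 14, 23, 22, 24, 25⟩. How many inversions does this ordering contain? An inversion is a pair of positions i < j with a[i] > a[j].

Out-of-order index pairs (0-indexed):
(3,4): 23 > 22
That's 1 pair.

1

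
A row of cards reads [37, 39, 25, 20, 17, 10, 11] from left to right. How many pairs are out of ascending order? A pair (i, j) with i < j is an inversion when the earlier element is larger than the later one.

For each element, count later entries that are smaller:
37: 5
39: 5
25: 4
20: 3
17: 2
10: 0
11: 0
Sum: 5 + 5 + 4 + 3 + 2 + 0 + 0 = 19

19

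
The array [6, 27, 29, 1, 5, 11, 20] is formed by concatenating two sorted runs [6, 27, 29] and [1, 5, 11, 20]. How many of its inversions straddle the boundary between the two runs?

Cross-inversions: 10

Take each right-half value and tally the left-half values above it:
r = 1: 6, 27, 29 → 3
r = 5: 6, 27, 29 → 3
r = 11: 27, 29 → 2
r = 20: 27, 29 → 2
Cross-inversions: 3 + 3 + 2 + 2 = 10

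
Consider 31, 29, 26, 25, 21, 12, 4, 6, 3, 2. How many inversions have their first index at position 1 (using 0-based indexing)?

8

The element at index 1 is 29.
Elements after it: 26, 25, 21, 12, 4, 6, 3, 2
Those smaller than 29: 26, 25, 21, 12, 4, 6, 3, 2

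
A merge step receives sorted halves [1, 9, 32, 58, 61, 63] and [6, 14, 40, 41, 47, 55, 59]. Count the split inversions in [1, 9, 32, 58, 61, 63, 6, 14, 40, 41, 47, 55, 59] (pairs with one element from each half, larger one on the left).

Count, for every r in R, how many entries of L exceed r:
r = 6: 9, 32, 58, 61, 63 → 5
r = 14: 32, 58, 61, 63 → 4
r = 40: 58, 61, 63 → 3
r = 41: 58, 61, 63 → 3
r = 47: 58, 61, 63 → 3
r = 55: 58, 61, 63 → 3
r = 59: 61, 63 → 2
Cross-inversions: 5 + 4 + 3 + 3 + 3 + 3 + 2 = 23

23 cross-inversions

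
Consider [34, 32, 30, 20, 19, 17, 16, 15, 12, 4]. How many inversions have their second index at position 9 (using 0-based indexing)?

The element at index 9 is 4.
Elements before it: 34, 32, 30, 20, 19, 17, 16, 15, 12
Those larger than 4: 34, 32, 30, 20, 19, 17, 16, 15, 12

9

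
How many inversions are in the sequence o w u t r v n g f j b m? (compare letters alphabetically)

There are 52 inversions.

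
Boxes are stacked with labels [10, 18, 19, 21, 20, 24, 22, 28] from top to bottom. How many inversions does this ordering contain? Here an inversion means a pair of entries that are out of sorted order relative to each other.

For each element, count later entries that are smaller:
10: 0
18: 0
19: 0
21: 1
20: 0
24: 1
22: 0
28: 0
Sum: 0 + 0 + 0 + 1 + 0 + 1 + 0 + 0 = 2

2 inversions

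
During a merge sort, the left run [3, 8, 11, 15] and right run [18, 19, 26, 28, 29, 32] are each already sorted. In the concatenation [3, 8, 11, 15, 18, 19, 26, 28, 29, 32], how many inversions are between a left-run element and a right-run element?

0

Take each right-half value and tally the left-half values above it:
r = 18: none → 0
r = 19: none → 0
r = 26: none → 0
r = 28: none → 0
r = 29: none → 0
r = 32: none → 0
Cross-inversions: 0 + 0 + 0 + 0 + 0 + 0 = 0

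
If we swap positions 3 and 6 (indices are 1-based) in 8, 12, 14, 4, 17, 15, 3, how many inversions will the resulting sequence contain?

11

Positions 3 and 6 hold 14 and 15; after swapping, the array is [8, 12, 15, 4, 17, 14, 3].
Count, for each position, how many later elements it exceeds:
8: 2
12: 2
15: 3
4: 1
17: 2
14: 1
3: 0
Sum: 2 + 2 + 3 + 1 + 2 + 1 + 0 = 11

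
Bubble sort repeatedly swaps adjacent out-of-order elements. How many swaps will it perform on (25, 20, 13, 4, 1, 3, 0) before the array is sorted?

There are 20 adjacent swaps.

Minimum adjacent swaps = number of inversions (each swap of adjacent out-of-order elements removes one inversion and no swap can remove more).
Count inversions — for each element, later elements that are smaller:
25: 20, 13, 4, 1, 3, 0 → 6
20: 13, 4, 1, 3, 0 → 5
13: 4, 1, 3, 0 → 4
4: 1, 3, 0 → 3
1: 0 → 1
3: 0 → 1
0: none → 0
Total inversions: 6 + 5 + 4 + 3 + 1 + 1 + 0 = 20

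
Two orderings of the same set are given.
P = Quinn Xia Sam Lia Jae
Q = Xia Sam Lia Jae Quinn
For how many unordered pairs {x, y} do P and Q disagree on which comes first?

Assign each item its position (1..5) in the first ordering, then rewrite the second ordering as that position sequence:
positions: Quinn→1, Xia→2, Sam→3, Lia→4, Jae→5
second ordering as positions: [2, 3, 4, 5, 1]
Discordant pairs = inversions in this position sequence.
2: 1 → 1
3: 1 → 1
4: 1 → 1
5: 1 → 1
1: 0
Total: 1 + 1 + 1 + 1 + 0 = 4

4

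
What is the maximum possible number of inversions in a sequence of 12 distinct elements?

66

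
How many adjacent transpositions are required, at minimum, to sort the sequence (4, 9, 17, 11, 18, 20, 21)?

1

Minimum adjacent swaps = number of inversions (each swap of adjacent out-of-order elements removes one inversion and no swap can remove more).
Count inversions — for each element, later elements that are smaller:
4: none → 0
9: none → 0
17: 11 → 1
11: none → 0
18: none → 0
20: none → 0
21: none → 0
Total inversions: 0 + 0 + 1 + 0 + 0 + 0 + 0 = 1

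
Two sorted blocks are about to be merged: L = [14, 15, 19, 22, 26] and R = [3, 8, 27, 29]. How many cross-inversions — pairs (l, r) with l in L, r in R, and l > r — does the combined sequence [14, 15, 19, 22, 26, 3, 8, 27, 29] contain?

10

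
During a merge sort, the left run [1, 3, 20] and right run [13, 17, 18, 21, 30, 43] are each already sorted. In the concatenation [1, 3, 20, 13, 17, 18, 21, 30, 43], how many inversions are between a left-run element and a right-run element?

There are 3 cross-inversions.

Count, for every r in R, how many entries of L exceed r:
r = 13: 20 → 1
r = 17: 20 → 1
r = 18: 20 → 1
r = 21: none → 0
r = 30: none → 0
r = 43: none → 0
Cross-inversions: 1 + 1 + 1 + 0 + 0 + 0 = 3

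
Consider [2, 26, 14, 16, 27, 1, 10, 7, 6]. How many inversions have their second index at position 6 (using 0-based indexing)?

The element at index 6 is 10.
Elements before it: 2, 26, 14, 16, 27, 1
Those larger than 10: 26, 14, 16, 27

4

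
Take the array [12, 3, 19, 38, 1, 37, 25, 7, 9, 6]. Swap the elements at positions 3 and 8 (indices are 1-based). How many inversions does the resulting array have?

24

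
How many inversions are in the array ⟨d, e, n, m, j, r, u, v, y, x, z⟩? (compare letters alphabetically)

4

Sweep left to right; for each value list the smaller values that follow it:
d → none → 0
e → none → 0
n → m, j → 2
m → j → 1
j → none → 0
r → none → 0
u → none → 0
v → none → 0
y → x → 1
x → none → 0
z → none → 0
Sum: 0 + 0 + 2 + 1 + 0 + 0 + 0 + 0 + 1 + 0 + 0 = 4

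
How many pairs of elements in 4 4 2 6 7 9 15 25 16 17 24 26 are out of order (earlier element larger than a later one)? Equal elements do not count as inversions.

5

For each element, count later entries that are smaller:
4: 1
4: 1
2: 0
6: 0
7: 0
9: 0
15: 0
25: 3
16: 0
17: 0
24: 0
26: 0
Sum: 1 + 1 + 0 + 0 + 0 + 0 + 0 + 3 + 0 + 0 + 0 + 0 = 5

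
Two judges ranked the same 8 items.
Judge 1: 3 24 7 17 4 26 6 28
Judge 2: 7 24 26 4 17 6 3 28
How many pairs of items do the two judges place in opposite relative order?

Assign each item its position (1..8) in the first ordering, then rewrite the second ordering as that position sequence:
positions: 3→1, 24→2, 7→3, 17→4, 4→5, 26→6, 6→7, 28→8
second ordering as positions: [3, 2, 6, 5, 4, 7, 1, 8]
Discordant pairs = inversions in this position sequence.
3: 2, 1 → 2
2: 1 → 1
6: 5, 4, 1 → 3
5: 4, 1 → 2
4: 1 → 1
7: 1 → 1
1: 0
8: 0
Total: 2 + 1 + 3 + 2 + 1 + 1 + 0 + 0 = 10

There are 10 discordant pairs.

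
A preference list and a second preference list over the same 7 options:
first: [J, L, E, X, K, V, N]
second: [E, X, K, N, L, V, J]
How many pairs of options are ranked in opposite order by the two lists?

Assign each item its position (1..7) in the first ordering, then rewrite the second ordering as that position sequence:
positions: J→1, L→2, E→3, X→4, K→5, V→6, N→7
second ordering as positions: [3, 4, 5, 7, 2, 6, 1]
Discordant pairs = inversions in this position sequence.
3: 2, 1 → 2
4: 2, 1 → 2
5: 2, 1 → 2
7: 2, 6, 1 → 3
2: 1 → 1
6: 1 → 1
1: 0
Total: 2 + 2 + 2 + 3 + 1 + 1 + 0 = 11

There are 11 pairs.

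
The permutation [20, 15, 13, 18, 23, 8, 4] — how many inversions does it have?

For each element, count later entries that are smaller:
20 → 15, 13, 18, 8, 4 → 5
15 → 13, 8, 4 → 3
13 → 8, 4 → 2
18 → 8, 4 → 2
23 → 8, 4 → 2
8 → 4 → 1
4 → none → 0
Sum: 5 + 3 + 2 + 2 + 2 + 1 + 0 = 15

There are 15 out-of-order pairs.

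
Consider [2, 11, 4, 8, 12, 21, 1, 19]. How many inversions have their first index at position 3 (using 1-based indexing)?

The element at index 3 is 4.
Elements after it: 8, 12, 21, 1, 19
Those smaller than 4: 1

1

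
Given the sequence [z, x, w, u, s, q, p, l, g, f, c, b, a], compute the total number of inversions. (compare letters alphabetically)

78

Sweep left to right; for each value list the smaller values that follow it:
z → x, w, u, s, q, p, l, g, f, c, b, a → 12
x → w, u, s, q, p, l, g, f, c, b, a → 11
w → u, s, q, p, l, g, f, c, b, a → 10
u → s, q, p, l, g, f, c, b, a → 9
s → q, p, l, g, f, c, b, a → 8
q → p, l, g, f, c, b, a → 7
p → l, g, f, c, b, a → 6
l → g, f, c, b, a → 5
g → f, c, b, a → 4
f → c, b, a → 3
c → b, a → 2
b → a → 1
a → none → 0
Sum: 12 + 11 + 10 + 9 + 8 + 7 + 6 + 5 + 4 + 3 + 2 + 1 + 0 = 78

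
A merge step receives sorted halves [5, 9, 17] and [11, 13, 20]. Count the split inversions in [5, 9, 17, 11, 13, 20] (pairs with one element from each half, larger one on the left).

2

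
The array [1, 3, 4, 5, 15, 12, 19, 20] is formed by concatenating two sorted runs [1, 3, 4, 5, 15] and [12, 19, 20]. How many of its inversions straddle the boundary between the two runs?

Take each right-half value and tally the left-half values above it:
r = 12: 15 → 1
r = 19: none → 0
r = 20: none → 0
Cross-inversions: 1 + 0 + 0 = 1

1 cross-inversion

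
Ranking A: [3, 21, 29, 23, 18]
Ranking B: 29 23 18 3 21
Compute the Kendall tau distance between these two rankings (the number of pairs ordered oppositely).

6

Assign each item its position (1..5) in the first ordering, then rewrite the second ordering as that position sequence:
positions: 3→1, 21→2, 29→3, 23→4, 18→5
second ordering as positions: [3, 4, 5, 1, 2]
Discordant pairs = inversions in this position sequence.
3: 1, 2 → 2
4: 1, 2 → 2
5: 1, 2 → 2
1: 0
2: 0
Total: 2 + 2 + 2 + 0 + 0 = 6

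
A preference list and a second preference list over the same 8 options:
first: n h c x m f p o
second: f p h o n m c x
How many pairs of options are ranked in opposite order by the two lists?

Assign each item its position (1..8) in the first ordering, then rewrite the second ordering as that position sequence:
positions: n→1, h→2, c→3, x→4, m→5, f→6, p→7, o→8
second ordering as positions: [6, 7, 2, 8, 1, 5, 3, 4]
Discordant pairs = inversions in this position sequence.
6: 2, 1, 5, 3, 4 → 5
7: 2, 1, 5, 3, 4 → 5
2: 1 → 1
8: 1, 5, 3, 4 → 4
1: 0
5: 3, 4 → 2
3: 0
4: 0
Total: 5 + 5 + 1 + 4 + 0 + 2 + 0 + 0 = 17

17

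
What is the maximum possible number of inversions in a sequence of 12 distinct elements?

66 inversions

The maximum occurs when the array is in strictly decreasing order: every one of the C(12, 2) pairs is inverted.
C(12, 2) = 12·11/2 = 66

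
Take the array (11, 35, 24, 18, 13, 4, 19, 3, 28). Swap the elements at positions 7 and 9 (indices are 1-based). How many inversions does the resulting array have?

Positions 7 and 9 hold 19 and 28; after swapping, the array is [11, 35, 24, 18, 13, 4, 28, 3, 19].
Count, for each position, how many later elements it exceeds:
11: 2
35: 7
24: 5
18: 3
13: 2
4: 1
28: 2
3: 0
19: 0
Sum: 2 + 7 + 5 + 3 + 2 + 1 + 2 + 0 + 0 = 22

22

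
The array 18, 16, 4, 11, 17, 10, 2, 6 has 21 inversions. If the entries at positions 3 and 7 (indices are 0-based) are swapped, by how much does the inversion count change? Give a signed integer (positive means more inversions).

-3

Positions 3 and 7 hold 11 and 6; after swapping, the array is [18, 16, 4, 6, 17, 10, 2, 11].
Element-by-element contributions:
18 → 16, 4, 6, 17, 10, 2, 11 → 7
16 → 4, 6, 10, 2, 11 → 5
4 → 2 → 1
6 → 2 → 1
17 → 10, 2, 11 → 3
10 → 2 → 1
2 → none → 0
11 → none → 0
Sum: 7 + 5 + 1 + 1 + 3 + 1 + 0 + 0 = 18
Change: 18 − 21 = -3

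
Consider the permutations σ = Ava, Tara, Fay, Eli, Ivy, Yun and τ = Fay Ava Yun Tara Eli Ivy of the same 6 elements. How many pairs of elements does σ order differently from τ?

Assign each item its position (1..6) in the first ordering, then rewrite the second ordering as that position sequence:
positions: Ava→1, Tara→2, Fay→3, Eli→4, Ivy→5, Yun→6
second ordering as positions: [3, 1, 6, 2, 4, 5]
Discordant pairs = inversions in this position sequence.
3: 1, 2 → 2
1: 0
6: 2, 4, 5 → 3
2: 0
4: 0
5: 0
Total: 2 + 0 + 3 + 0 + 0 + 0 = 5

5 discordant pairs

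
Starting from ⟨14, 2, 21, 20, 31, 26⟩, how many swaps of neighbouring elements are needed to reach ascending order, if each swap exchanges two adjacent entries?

3 swaps

Minimum adjacent swaps = number of inversions (each swap of adjacent out-of-order elements removes one inversion and no swap can remove more).
Count inversions — for each element, later elements that are smaller:
14: 2 → 1
2: none → 0
21: 20 → 1
20: none → 0
31: 26 → 1
26: none → 0
Total inversions: 1 + 0 + 1 + 0 + 1 + 0 = 3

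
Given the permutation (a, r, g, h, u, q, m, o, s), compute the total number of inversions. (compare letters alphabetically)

11

Sweep left to right; for each value list the smaller values that follow it:
a → none → 0
r → g, h, q, m, o → 5
g → none → 0
h → none → 0
u → q, m, o, s → 4
q → m, o → 2
m → none → 0
o → none → 0
s → none → 0
Sum: 0 + 5 + 0 + 0 + 4 + 2 + 0 + 0 + 0 = 11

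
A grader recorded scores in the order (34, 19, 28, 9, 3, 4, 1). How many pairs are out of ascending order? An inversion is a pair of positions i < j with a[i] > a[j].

19 inversions

Element-by-element contributions:
34: 6
19: 4
28: 4
9: 3
3: 1
4: 1
1: 0
Sum: 6 + 4 + 4 + 3 + 1 + 1 + 0 = 19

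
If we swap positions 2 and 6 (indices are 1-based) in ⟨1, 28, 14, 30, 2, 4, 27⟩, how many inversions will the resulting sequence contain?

6 inversions

Positions 2 and 6 hold 28 and 4; after swapping, the array is [1, 4, 14, 30, 2, 28, 27].
Sweep left to right; for each value list the smaller values that follow it:
1 → none → 0
4 → 2 → 1
14 → 2 → 1
30 → 2, 28, 27 → 3
2 → none → 0
28 → 27 → 1
27 → none → 0
Sum: 0 + 1 + 1 + 3 + 0 + 1 + 0 = 6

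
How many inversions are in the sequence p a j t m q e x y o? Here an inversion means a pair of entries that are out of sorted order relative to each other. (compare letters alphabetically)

15

Element-by-element contributions:
p: 5
a: 0
j: 1
t: 4
m: 1
q: 2
e: 0
x: 1
y: 1
o: 0
Sum: 5 + 0 + 1 + 4 + 1 + 2 + 0 + 1 + 1 + 0 = 15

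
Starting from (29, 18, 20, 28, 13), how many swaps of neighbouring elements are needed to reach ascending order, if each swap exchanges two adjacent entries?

7 adjacent swaps

Each adjacent swap fixes exactly one inversion, so the minimum swap count equals the number of inversions.
Count inversions — for each element, later elements that are smaller:
29: 18, 20, 28, 13 → 4
18: 13 → 1
20: 13 → 1
28: 13 → 1
13: none → 0
Total inversions: 4 + 1 + 1 + 1 + 0 = 7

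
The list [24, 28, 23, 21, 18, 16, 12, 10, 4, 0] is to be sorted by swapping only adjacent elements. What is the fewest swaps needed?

44

The minimum number of adjacent swaps to sort an array equals its inversion count, since every such swap removes exactly one inversion.
Count inversions — for each element, later elements that are smaller:
24: 23, 21, 18, 16, 12, 10, 4, 0 → 8
28: 23, 21, 18, 16, 12, 10, 4, 0 → 8
23: 21, 18, 16, 12, 10, 4, 0 → 7
21: 18, 16, 12, 10, 4, 0 → 6
18: 16, 12, 10, 4, 0 → 5
16: 12, 10, 4, 0 → 4
12: 10, 4, 0 → 3
10: 4, 0 → 2
4: 0 → 1
0: none → 0
Total inversions: 8 + 8 + 7 + 6 + 5 + 4 + 3 + 2 + 1 + 0 = 44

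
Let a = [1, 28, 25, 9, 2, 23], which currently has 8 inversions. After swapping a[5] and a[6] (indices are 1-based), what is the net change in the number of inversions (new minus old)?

+1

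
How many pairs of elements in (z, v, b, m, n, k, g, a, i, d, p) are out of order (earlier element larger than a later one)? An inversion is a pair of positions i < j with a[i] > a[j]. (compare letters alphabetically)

Sweep left to right; for each value list the smaller values that follow it:
z → v, b, m, n, k, g, a, i, d, p → 10
v → b, m, n, k, g, a, i, d, p → 9
b → a → 1
m → k, g, a, i, d → 5
n → k, g, a, i, d → 5
k → g, a, i, d → 4
g → a, d → 2
a → none → 0
i → d → 1
d → none → 0
p → none → 0
Sum: 10 + 9 + 1 + 5 + 5 + 4 + 2 + 0 + 1 + 0 + 0 = 37

37 out-of-order pairs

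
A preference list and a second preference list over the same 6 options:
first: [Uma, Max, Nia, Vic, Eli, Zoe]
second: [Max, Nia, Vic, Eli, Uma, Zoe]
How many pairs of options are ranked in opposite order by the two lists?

4

Assign each item its position (1..6) in the first ordering, then rewrite the second ordering as that position sequence:
positions: Uma→1, Max→2, Nia→3, Vic→4, Eli→5, Zoe→6
second ordering as positions: [2, 3, 4, 5, 1, 6]
Discordant pairs = inversions in this position sequence.
2: 1 → 1
3: 1 → 1
4: 1 → 1
5: 1 → 1
1: 0
6: 0
Total: 1 + 1 + 1 + 1 + 0 + 0 = 4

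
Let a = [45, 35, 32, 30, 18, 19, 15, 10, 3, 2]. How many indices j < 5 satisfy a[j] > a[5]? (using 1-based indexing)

4

The element at index 5 is 18.
Elements before it: 45, 35, 32, 30
Those larger than 18: 45, 35, 32, 30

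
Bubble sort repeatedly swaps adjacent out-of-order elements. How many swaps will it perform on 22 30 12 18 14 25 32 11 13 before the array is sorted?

21

Minimum adjacent swaps = number of inversions (each swap of adjacent out-of-order elements removes one inversion and no swap can remove more).
Count inversions — for each element, later elements that are smaller:
22: 12, 18, 14, 11, 13 → 5
30: 12, 18, 14, 25, 11, 13 → 6
12: 11 → 1
18: 14, 11, 13 → 3
14: 11, 13 → 2
25: 11, 13 → 2
32: 11, 13 → 2
11: none → 0
13: none → 0
Total inversions: 5 + 6 + 1 + 3 + 2 + 2 + 2 + 0 + 0 = 21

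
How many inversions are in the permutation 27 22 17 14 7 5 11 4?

Sweep left to right; for each value list the smaller values that follow it:
27: 7
22: 6
17: 5
14: 4
7: 2
5: 1
11: 1
4: 0
Sum: 7 + 6 + 5 + 4 + 2 + 1 + 1 + 0 = 26

26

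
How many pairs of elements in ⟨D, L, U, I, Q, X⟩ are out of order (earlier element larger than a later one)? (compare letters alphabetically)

Inversion pairs (indices are 1-based):
(2,4): L > I
(3,4): U > I
(3,5): U > Q
That's 3 pairs.

3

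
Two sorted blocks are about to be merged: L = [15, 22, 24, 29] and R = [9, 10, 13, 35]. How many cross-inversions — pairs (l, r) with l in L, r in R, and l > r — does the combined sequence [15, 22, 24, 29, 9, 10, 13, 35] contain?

12

For each element r of the right run, count left-run elements greater than r:
r = 9: 15, 22, 24, 29 → 4
r = 10: 15, 22, 24, 29 → 4
r = 13: 15, 22, 24, 29 → 4
r = 35: none → 0
Cross-inversions: 4 + 4 + 4 + 0 = 12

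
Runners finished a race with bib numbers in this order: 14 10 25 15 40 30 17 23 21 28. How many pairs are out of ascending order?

15 out-of-order pairs

For each element, count later entries that are smaller:
14: 1
10: 0
25: 4
15: 0
40: 5
30: 4
17: 0
23: 1
21: 0
28: 0
Sum: 1 + 0 + 4 + 0 + 5 + 4 + 0 + 1 + 0 + 0 = 15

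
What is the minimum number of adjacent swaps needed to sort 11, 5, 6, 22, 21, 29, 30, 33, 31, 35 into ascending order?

The minimum number of adjacent swaps to sort an array equals its inversion count, since every such swap removes exactly one inversion.
Count inversions — for each element, later elements that are smaller:
11: 5, 6 → 2
5: none → 0
6: none → 0
22: 21 → 1
21: none → 0
29: none → 0
30: none → 0
33: 31 → 1
31: none → 0
35: none → 0
Total inversions: 2 + 0 + 0 + 1 + 0 + 0 + 0 + 1 + 0 + 0 = 4

There are 4 swaps.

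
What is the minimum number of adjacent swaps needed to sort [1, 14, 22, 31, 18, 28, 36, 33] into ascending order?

There are 4 swaps.

Minimum adjacent swaps = number of inversions (each swap of adjacent out-of-order elements removes one inversion and no swap can remove more).
Count inversions — for each element, later elements that are smaller:
1: none → 0
14: none → 0
22: 18 → 1
31: 18, 28 → 2
18: none → 0
28: none → 0
36: 33 → 1
33: none → 0
Total inversions: 0 + 0 + 1 + 2 + 0 + 0 + 1 + 0 = 4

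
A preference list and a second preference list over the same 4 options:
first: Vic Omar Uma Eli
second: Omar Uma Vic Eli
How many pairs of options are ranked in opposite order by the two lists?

Assign each item its position (1..4) in the first ordering, then rewrite the second ordering as that position sequence:
positions: Vic→1, Omar→2, Uma→3, Eli→4
second ordering as positions: [2, 3, 1, 4]
Discordant pairs = inversions in this position sequence.
2: 1 → 1
3: 1 → 1
1: 0
4: 0
Total: 1 + 1 + 0 + 0 = 2

2 pairs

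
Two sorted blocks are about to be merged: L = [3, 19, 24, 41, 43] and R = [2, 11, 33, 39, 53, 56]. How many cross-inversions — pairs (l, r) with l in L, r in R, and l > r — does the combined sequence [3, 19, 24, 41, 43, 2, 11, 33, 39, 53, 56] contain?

13 cross-inversions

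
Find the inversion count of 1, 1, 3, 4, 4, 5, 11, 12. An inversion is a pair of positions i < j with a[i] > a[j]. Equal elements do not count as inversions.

Inversions: 0

Element-by-element contributions:
1: 0
1: 0
3: 0
4: 0
4: 0
5: 0
11: 0
12: 0
Sum: 0 + 0 + 0 + 0 + 0 + 0 + 0 + 0 = 0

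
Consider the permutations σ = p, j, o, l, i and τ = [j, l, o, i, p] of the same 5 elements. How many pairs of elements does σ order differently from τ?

Assign each item its position (1..5) in the first ordering, then rewrite the second ordering as that position sequence:
positions: p→1, j→2, o→3, l→4, i→5
second ordering as positions: [2, 4, 3, 5, 1]
Discordant pairs = inversions in this position sequence.
2: 1 → 1
4: 3, 1 → 2
3: 1 → 1
5: 1 → 1
1: 0
Total: 1 + 2 + 1 + 1 + 0 = 5

Discordant pairs: 5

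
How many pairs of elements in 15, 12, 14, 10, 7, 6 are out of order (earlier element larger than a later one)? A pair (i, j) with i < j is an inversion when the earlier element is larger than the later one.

14 inversions

Count, for each position, how many later elements it exceeds:
15 → 12, 14, 10, 7, 6 → 5
12 → 10, 7, 6 → 3
14 → 10, 7, 6 → 3
10 → 7, 6 → 2
7 → 6 → 1
6 → none → 0
Sum: 5 + 3 + 3 + 2 + 1 + 0 = 14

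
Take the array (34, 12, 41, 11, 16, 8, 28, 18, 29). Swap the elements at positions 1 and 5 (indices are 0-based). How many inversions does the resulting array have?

There are 15 inversions.

Positions 1 and 5 hold 12 and 8; after swapping, the array is [34, 8, 41, 11, 16, 12, 28, 18, 29].
Count, for each position, how many later elements it exceeds:
34: 7
8: 0
41: 6
11: 0
16: 1
12: 0
28: 1
18: 0
29: 0
Sum: 7 + 0 + 6 + 0 + 1 + 0 + 1 + 0 + 0 = 15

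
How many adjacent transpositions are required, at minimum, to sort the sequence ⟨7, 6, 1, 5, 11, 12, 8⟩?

Each adjacent swap fixes exactly one inversion, so the minimum swap count equals the number of inversions.
Count inversions — for each element, later elements that are smaller:
7: 6, 1, 5 → 3
6: 1, 5 → 2
1: none → 0
5: none → 0
11: 8 → 1
12: 8 → 1
8: none → 0
Total inversions: 3 + 2 + 0 + 0 + 1 + 1 + 0 = 7

Swaps: 7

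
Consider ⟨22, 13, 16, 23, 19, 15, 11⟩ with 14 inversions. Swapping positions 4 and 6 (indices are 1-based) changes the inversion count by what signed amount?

Positions 4 and 6 hold 23 and 15; after swapping, the array is [22, 13, 16, 15, 19, 23, 11].
Element-by-element contributions:
22 → 13, 16, 15, 19, 11 → 5
13 → 11 → 1
16 → 15, 11 → 2
15 → 11 → 1
19 → 11 → 1
23 → 11 → 1
11 → none → 0
Sum: 5 + 1 + 2 + 1 + 1 + 1 + 0 = 11
Change: 11 − 14 = -3

-3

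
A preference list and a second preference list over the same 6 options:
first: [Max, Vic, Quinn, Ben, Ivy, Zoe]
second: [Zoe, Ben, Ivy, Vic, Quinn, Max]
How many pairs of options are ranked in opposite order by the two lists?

13

Assign each item its position (1..6) in the first ordering, then rewrite the second ordering as that position sequence:
positions: Max→1, Vic→2, Quinn→3, Ben→4, Ivy→5, Zoe→6
second ordering as positions: [6, 4, 5, 2, 3, 1]
Discordant pairs = inversions in this position sequence.
6: 4, 5, 2, 3, 1 → 5
4: 2, 3, 1 → 3
5: 2, 3, 1 → 3
2: 1 → 1
3: 1 → 1
1: 0
Total: 5 + 3 + 3 + 1 + 1 + 0 = 13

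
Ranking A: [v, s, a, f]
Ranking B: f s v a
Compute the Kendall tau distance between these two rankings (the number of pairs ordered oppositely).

4

Assign each item its position (1..4) in the first ordering, then rewrite the second ordering as that position sequence:
positions: v→1, s→2, a→3, f→4
second ordering as positions: [4, 2, 1, 3]
Discordant pairs = inversions in this position sequence.
4: 2, 1, 3 → 3
2: 1 → 1
1: 0
3: 0
Total: 3 + 1 + 0 + 0 = 4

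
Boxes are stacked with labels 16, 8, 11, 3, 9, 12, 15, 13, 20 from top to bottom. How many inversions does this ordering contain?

There are 11 inversions.

For each element, count later entries that are smaller:
16 → 8, 11, 3, 9, 12, 15, 13 → 7
8 → 3 → 1
11 → 3, 9 → 2
3 → none → 0
9 → none → 0
12 → none → 0
15 → 13 → 1
13 → none → 0
20 → none → 0
Sum: 7 + 1 + 2 + 0 + 0 + 0 + 1 + 0 + 0 = 11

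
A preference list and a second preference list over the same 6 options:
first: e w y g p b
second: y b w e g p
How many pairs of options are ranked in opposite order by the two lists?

Assign each item its position (1..6) in the first ordering, then rewrite the second ordering as that position sequence:
positions: e→1, w→2, y→3, g→4, p→5, b→6
second ordering as positions: [3, 6, 2, 1, 4, 5]
Discordant pairs = inversions in this position sequence.
3: 2, 1 → 2
6: 2, 1, 4, 5 → 4
2: 1 → 1
1: 0
4: 0
5: 0
Total: 2 + 4 + 1 + 0 + 0 + 0 = 7

7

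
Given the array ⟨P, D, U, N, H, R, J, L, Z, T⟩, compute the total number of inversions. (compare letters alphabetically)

There are 17 inversions.

Sweep left to right; for each value list the smaller values that follow it:
P → D, N, H, J, L → 5
D → none → 0
U → N, H, R, J, L, T → 6
N → H, J, L → 3
H → none → 0
R → J, L → 2
J → none → 0
L → none → 0
Z → T → 1
T → none → 0
Sum: 5 + 0 + 6 + 3 + 0 + 2 + 0 + 0 + 1 + 0 = 17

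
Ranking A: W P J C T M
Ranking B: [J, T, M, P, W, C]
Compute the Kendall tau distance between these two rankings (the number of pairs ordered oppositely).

Discordant pairs: 9

Assign each item its position (1..6) in the first ordering, then rewrite the second ordering as that position sequence:
positions: W→1, P→2, J→3, C→4, T→5, M→6
second ordering as positions: [3, 5, 6, 2, 1, 4]
Discordant pairs = inversions in this position sequence.
3: 2, 1 → 2
5: 2, 1, 4 → 3
6: 2, 1, 4 → 3
2: 1 → 1
1: 0
4: 0
Total: 2 + 3 + 3 + 1 + 0 + 0 = 9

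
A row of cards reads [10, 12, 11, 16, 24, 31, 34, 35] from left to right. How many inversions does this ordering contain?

1 inversion

Count, for each position, how many later elements it exceeds:
10: 0
12: 1
11: 0
16: 0
24: 0
31: 0
34: 0
35: 0
Sum: 0 + 1 + 0 + 0 + 0 + 0 + 0 + 0 = 1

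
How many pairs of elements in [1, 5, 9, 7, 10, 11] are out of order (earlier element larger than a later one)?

Inversions: 1

Listing every pair i<j with a[i]>a[j] (using 0-based positions):
(2,3): 9 > 7
That's 1 pair.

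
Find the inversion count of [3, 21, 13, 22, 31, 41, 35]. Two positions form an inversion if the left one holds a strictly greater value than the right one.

Out-of-order index pairs (0-indexed):
(1,2): 21 > 13
(5,6): 41 > 35
That's 2 pairs.

Inversions: 2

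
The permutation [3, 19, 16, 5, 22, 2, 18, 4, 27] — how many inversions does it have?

15 inversions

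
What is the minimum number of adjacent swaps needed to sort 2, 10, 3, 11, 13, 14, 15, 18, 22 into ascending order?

1 adjacent swap

The minimum number of adjacent swaps to sort an array equals its inversion count, since every such swap removes exactly one inversion.
Count inversions — for each element, later elements that are smaller:
2: none → 0
10: 3 → 1
3: none → 0
11: none → 0
13: none → 0
14: none → 0
15: none → 0
18: none → 0
22: none → 0
Total inversions: 0 + 1 + 0 + 0 + 0 + 0 + 0 + 0 + 0 = 1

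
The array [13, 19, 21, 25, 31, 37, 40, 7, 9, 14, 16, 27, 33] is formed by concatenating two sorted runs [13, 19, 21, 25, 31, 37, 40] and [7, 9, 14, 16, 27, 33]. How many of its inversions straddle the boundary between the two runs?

For each element r of the right run, count left-run elements greater than r:
r = 7: 13, 19, 21, 25, 31, 37, 40 → 7
r = 9: 13, 19, 21, 25, 31, 37, 40 → 7
r = 14: 19, 21, 25, 31, 37, 40 → 6
r = 16: 19, 21, 25, 31, 37, 40 → 6
r = 27: 31, 37, 40 → 3
r = 33: 37, 40 → 2
Cross-inversions: 7 + 7 + 6 + 6 + 3 + 2 = 31

31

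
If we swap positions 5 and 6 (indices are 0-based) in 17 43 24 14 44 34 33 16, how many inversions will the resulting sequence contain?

14 inversions

Positions 5 and 6 hold 34 and 33; after swapping, the array is [17, 43, 24, 14, 44, 33, 34, 16].
Element-by-element contributions:
17 → 14, 16 → 2
43 → 24, 14, 33, 34, 16 → 5
24 → 14, 16 → 2
14 → none → 0
44 → 33, 34, 16 → 3
33 → 16 → 1
34 → 16 → 1
16 → none → 0
Sum: 2 + 5 + 2 + 0 + 3 + 1 + 1 + 0 = 14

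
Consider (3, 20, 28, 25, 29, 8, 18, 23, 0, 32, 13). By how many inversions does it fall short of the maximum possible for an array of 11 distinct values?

28

Maximum inversions for 11 distinct elements is C(11, 2) = 11·10/2 = 55.
Current inversions — for each element, count later smaller elements:
3: 1
20: 4
28: 6
25: 5
29: 5
8: 1
18: 2
23: 2
0: 0
32: 1
13: 0
Current total: 1 + 4 + 6 + 5 + 5 + 1 + 2 + 2 + 0 + 1 + 0 = 27
Shortfall: 55 − 27 = 28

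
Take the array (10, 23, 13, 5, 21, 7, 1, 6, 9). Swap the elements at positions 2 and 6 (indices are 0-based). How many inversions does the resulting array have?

Positions 2 and 6 hold 13 and 1; after swapping, the array is [10, 23, 1, 5, 21, 7, 13, 6, 9].
Count, for each position, how many later elements it exceeds:
10: 5
23: 7
1: 0
5: 0
21: 4
7: 1
13: 2
6: 0
9: 0
Sum: 5 + 7 + 0 + 0 + 4 + 1 + 2 + 0 + 0 = 19

Inversions: 19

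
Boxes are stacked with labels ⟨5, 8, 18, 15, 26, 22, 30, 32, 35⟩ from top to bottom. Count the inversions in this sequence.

There are 2 inversions.

Count, for each position, how many later elements it exceeds:
5: 0
8: 0
18: 1
15: 0
26: 1
22: 0
30: 0
32: 0
35: 0
Sum: 0 + 0 + 1 + 0 + 1 + 0 + 0 + 0 + 0 = 2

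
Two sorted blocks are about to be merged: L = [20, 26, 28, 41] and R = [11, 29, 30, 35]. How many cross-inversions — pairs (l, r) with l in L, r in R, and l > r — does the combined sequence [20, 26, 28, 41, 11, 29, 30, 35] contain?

7

For each element r of the right run, count left-run elements greater than r:
r = 11: 20, 26, 28, 41 → 4
r = 29: 41 → 1
r = 30: 41 → 1
r = 35: 41 → 1
Cross-inversions: 4 + 1 + 1 + 1 = 7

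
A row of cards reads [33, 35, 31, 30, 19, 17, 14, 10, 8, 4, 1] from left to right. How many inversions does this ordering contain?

Count, for each position, how many later elements it exceeds:
33 → 31, 30, 19, 17, 14, 10, 8, 4, 1 → 9
35 → 31, 30, 19, 17, 14, 10, 8, 4, 1 → 9
31 → 30, 19, 17, 14, 10, 8, 4, 1 → 8
30 → 19, 17, 14, 10, 8, 4, 1 → 7
19 → 17, 14, 10, 8, 4, 1 → 6
17 → 14, 10, 8, 4, 1 → 5
14 → 10, 8, 4, 1 → 4
10 → 8, 4, 1 → 3
8 → 4, 1 → 2
4 → 1 → 1
1 → none → 0
Sum: 9 + 9 + 8 + 7 + 6 + 5 + 4 + 3 + 2 + 1 + 0 = 54

54 out-of-order pairs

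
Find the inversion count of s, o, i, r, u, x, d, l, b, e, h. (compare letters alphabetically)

37 inversions

Count, for each position, how many later elements it exceeds:
s: 8
o: 6
i: 4
r: 5
u: 5
x: 5
d: 1
l: 3
b: 0
e: 0
h: 0
Sum: 8 + 6 + 4 + 5 + 5 + 5 + 1 + 3 + 0 + 0 + 0 = 37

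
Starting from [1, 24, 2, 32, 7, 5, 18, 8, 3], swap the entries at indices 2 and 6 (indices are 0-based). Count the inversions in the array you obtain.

22

Positions 2 and 6 hold 2 and 18; after swapping, the array is [1, 24, 18, 32, 7, 5, 2, 8, 3].
For each element, count later entries that are smaller:
1 → none → 0
24 → 18, 7, 5, 2, 8, 3 → 6
18 → 7, 5, 2, 8, 3 → 5
32 → 7, 5, 2, 8, 3 → 5
7 → 5, 2, 3 → 3
5 → 2, 3 → 2
2 → none → 0
8 → 3 → 1
3 → none → 0
Sum: 0 + 6 + 5 + 5 + 3 + 2 + 0 + 1 + 0 = 22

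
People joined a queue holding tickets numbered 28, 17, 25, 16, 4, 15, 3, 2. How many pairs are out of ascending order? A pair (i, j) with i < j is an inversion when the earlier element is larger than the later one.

26

For each element, count later entries that are smaller:
28: 7
17: 5
25: 5
16: 4
4: 2
15: 2
3: 1
2: 0
Sum: 7 + 5 + 5 + 4 + 2 + 2 + 1 + 0 = 26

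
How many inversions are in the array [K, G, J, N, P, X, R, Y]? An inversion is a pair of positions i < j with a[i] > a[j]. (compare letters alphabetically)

3

Sweep left to right; for each value list the smaller values that follow it:
K → G, J → 2
G → none → 0
J → none → 0
N → none → 0
P → none → 0
X → R → 1
R → none → 0
Y → none → 0
Sum: 2 + 0 + 0 + 0 + 0 + 1 + 0 + 0 = 3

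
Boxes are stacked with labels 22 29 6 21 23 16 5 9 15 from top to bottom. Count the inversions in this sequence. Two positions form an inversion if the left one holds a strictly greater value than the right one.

There are 25 inversions.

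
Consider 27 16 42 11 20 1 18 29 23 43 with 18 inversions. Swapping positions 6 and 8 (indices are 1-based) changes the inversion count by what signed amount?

Positions 6 and 8 hold 1 and 29; after swapping, the array is [27, 16, 42, 11, 20, 29, 18, 1, 23, 43].
Element-by-element contributions:
27: 6
16: 2
42: 6
11: 1
20: 2
29: 3
18: 1
1: 0
23: 0
43: 0
Sum: 6 + 2 + 6 + 1 + 2 + 3 + 1 + 0 + 0 + 0 = 21
Change: 21 − 18 = +3

+3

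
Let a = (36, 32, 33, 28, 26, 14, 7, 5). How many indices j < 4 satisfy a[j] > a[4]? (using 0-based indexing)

The element at index 4 is 26.
Elements before it: 36, 32, 33, 28
Those larger than 26: 36, 32, 33, 28

4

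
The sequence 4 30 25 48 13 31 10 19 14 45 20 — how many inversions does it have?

Element-by-element contributions:
4 → none → 0
30 → 25, 13, 10, 19, 14, 20 → 6
25 → 13, 10, 19, 14, 20 → 5
48 → 13, 31, 10, 19, 14, 45, 20 → 7
13 → 10 → 1
31 → 10, 19, 14, 20 → 4
10 → none → 0
19 → 14 → 1
14 → none → 0
45 → 20 → 1
20 → none → 0
Sum: 0 + 6 + 5 + 7 + 1 + 4 + 0 + 1 + 0 + 1 + 0 = 25

25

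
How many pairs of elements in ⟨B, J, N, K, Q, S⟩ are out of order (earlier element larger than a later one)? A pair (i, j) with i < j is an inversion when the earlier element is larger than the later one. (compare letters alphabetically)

Out-of-order index pairs (1-indexed):
(3,4): N > K
That's 1 pair.

1 out-of-order pair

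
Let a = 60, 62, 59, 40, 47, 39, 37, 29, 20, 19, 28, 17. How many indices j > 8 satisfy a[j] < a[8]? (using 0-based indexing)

2 such elements

The element at index 8 is 20.
Elements after it: 19, 28, 17
Those smaller than 20: 19, 17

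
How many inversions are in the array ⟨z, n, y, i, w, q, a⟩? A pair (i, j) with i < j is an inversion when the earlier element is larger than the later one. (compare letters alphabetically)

16 inversions

Element-by-element contributions:
z: 6
n: 2
y: 4
i: 1
w: 2
q: 1
a: 0
Sum: 6 + 2 + 4 + 1 + 2 + 1 + 0 = 16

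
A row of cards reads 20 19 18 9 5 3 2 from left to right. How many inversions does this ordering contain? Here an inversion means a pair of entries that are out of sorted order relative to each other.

Sweep left to right; for each value list the smaller values that follow it:
20 → 19, 18, 9, 5, 3, 2 → 6
19 → 18, 9, 5, 3, 2 → 5
18 → 9, 5, 3, 2 → 4
9 → 5, 3, 2 → 3
5 → 3, 2 → 2
3 → 2 → 1
2 → none → 0
Sum: 6 + 5 + 4 + 3 + 2 + 1 + 0 = 21

21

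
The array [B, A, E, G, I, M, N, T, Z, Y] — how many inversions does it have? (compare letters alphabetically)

For each element, count later entries that are smaller:
B: 1
A: 0
E: 0
G: 0
I: 0
M: 0
N: 0
T: 0
Z: 1
Y: 0
Sum: 1 + 0 + 0 + 0 + 0 + 0 + 0 + 0 + 1 + 0 = 2

2 inversions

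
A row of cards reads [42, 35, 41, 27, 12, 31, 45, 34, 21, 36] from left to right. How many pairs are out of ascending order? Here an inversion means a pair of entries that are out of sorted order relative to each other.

Sweep left to right; for each value list the smaller values that follow it:
42 → 35, 41, 27, 12, 31, 34, 21, 36 → 8
35 → 27, 12, 31, 34, 21 → 5
41 → 27, 12, 31, 34, 21, 36 → 6
27 → 12, 21 → 2
12 → none → 0
31 → 21 → 1
45 → 34, 21, 36 → 3
34 → 21 → 1
21 → none → 0
36 → none → 0
Sum: 8 + 5 + 6 + 2 + 0 + 1 + 3 + 1 + 0 + 0 = 26

26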